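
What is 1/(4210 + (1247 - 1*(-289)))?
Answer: 1/5746 ≈ 0.00017403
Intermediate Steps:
1/(4210 + (1247 - 1*(-289))) = 1/(4210 + (1247 + 289)) = 1/(4210 + 1536) = 1/5746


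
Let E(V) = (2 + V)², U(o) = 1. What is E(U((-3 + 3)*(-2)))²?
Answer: 81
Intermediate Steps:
E(U((-3 + 3)*(-2)))² = ((2 + 1)²)² = (3²)² = 9² = 81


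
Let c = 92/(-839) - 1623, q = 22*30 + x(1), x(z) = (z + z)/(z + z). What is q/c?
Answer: -554579/1361789 ≈ -0.40724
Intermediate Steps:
x(z) = 1 (x(z) = (2*z)/((2*z)) = (2*z)*(1/(2*z)) = 1)
q = 661 (q = 22*30 + 1 = 660 + 1 = 661)
c = -1361789/839 (c = 92*(-1/839) - 1623 = -92/839 - 1623 = -1361789/839 ≈ -1623.1)
q/c = 661/(-1361789/839) = 661*(-839/1361789) = -554579/1361789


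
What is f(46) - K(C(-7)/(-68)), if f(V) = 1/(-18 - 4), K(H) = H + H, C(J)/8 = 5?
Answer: 423/374 ≈ 1.1310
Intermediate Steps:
C(J) = 40 (C(J) = 8*5 = 40)
K(H) = 2*H
f(V) = -1/22 (f(V) = 1/(-22) = -1/22)
f(46) - K(C(-7)/(-68)) = -1/22 - 2*40/(-68) = -1/22 - 2*40*(-1/68) = -1/22 - 2*(-10)/17 = -1/22 - 1*(-20/17) = -1/22 + 20/17 = 423/374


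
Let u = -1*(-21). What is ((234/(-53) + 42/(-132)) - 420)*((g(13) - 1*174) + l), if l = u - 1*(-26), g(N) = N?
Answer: 28228623/583 ≈ 48420.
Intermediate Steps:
u = 21
l = 47 (l = 21 - 1*(-26) = 21 + 26 = 47)
((234/(-53) + 42/(-132)) - 420)*((g(13) - 1*174) + l) = ((234/(-53) + 42/(-132)) - 420)*((13 - 1*174) + 47) = ((234*(-1/53) + 42*(-1/132)) - 420)*((13 - 174) + 47) = ((-234/53 - 7/22) - 420)*(-161 + 47) = (-5519/1166 - 420)*(-114) = -495239/1166*(-114) = 28228623/583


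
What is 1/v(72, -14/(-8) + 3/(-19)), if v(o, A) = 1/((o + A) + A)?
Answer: 2857/38 ≈ 75.184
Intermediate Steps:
v(o, A) = 1/(o + 2*A) (v(o, A) = 1/((A + o) + A) = 1/(o + 2*A))
1/v(72, -14/(-8) + 3/(-19)) = 1/(1/(72 + 2*(-14/(-8) + 3/(-19)))) = 1/(1/(72 + 2*(-14*(-⅛) + 3*(-1/19)))) = 1/(1/(72 + 2*(7/4 - 3/19))) = 1/(1/(72 + 2*(121/76))) = 1/(1/(72 + 121/38)) = 1/(1/(2857/38)) = 1/(38/2857) = 2857/38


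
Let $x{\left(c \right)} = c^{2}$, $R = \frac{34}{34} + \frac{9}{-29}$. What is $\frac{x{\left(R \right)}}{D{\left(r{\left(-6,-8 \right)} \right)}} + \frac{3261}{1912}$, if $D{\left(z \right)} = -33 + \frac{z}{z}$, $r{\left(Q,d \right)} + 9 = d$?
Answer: $\frac{2718601}{1607992} \approx 1.6907$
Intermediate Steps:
$r{\left(Q,d \right)} = -9 + d$
$R = \frac{20}{29}$ ($R = 34 \cdot \frac{1}{34} + 9 \left(- \frac{1}{29}\right) = 1 - \frac{9}{29} = \frac{20}{29} \approx 0.68966$)
$D{\left(z \right)} = -32$ ($D{\left(z \right)} = -33 + 1 = -32$)
$\frac{x{\left(R \right)}}{D{\left(r{\left(-6,-8 \right)} \right)}} + \frac{3261}{1912} = \frac{\left(\frac{20}{29}\right)^{2}}{-32} + \frac{3261}{1912} = \frac{400}{841} \left(- \frac{1}{32}\right) + 3261 \cdot \frac{1}{1912} = - \frac{25}{1682} + \frac{3261}{1912} = \frac{2718601}{1607992}$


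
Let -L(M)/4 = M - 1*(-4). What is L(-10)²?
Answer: 576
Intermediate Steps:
L(M) = -16 - 4*M (L(M) = -4*(M - 1*(-4)) = -4*(M + 4) = -4*(4 + M) = -16 - 4*M)
L(-10)² = (-16 - 4*(-10))² = (-16 + 40)² = 24² = 576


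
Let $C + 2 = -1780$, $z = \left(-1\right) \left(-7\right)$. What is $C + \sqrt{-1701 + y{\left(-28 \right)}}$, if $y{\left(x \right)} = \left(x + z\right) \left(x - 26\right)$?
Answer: $-1782 + 9 i \sqrt{7} \approx -1782.0 + 23.812 i$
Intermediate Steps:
$z = 7$
$C = -1782$ ($C = -2 - 1780 = -1782$)
$y{\left(x \right)} = \left(-26 + x\right) \left(7 + x\right)$ ($y{\left(x \right)} = \left(x + 7\right) \left(x - 26\right) = \left(7 + x\right) \left(-26 + x\right) = \left(-26 + x\right) \left(7 + x\right)$)
$C + \sqrt{-1701 + y{\left(-28 \right)}} = -1782 + \sqrt{-1701 - \left(-350 - 784\right)} = -1782 + \sqrt{-1701 + \left(-182 + 784 + 532\right)} = -1782 + \sqrt{-1701 + 1134} = -1782 + \sqrt{-567} = -1782 + 9 i \sqrt{7}$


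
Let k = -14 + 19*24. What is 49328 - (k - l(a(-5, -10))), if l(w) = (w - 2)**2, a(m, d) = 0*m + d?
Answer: 49030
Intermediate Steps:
a(m, d) = d (a(m, d) = 0 + d = d)
k = 442 (k = -14 + 456 = 442)
l(w) = (-2 + w)**2
49328 - (k - l(a(-5, -10))) = 49328 - (442 - (-2 - 10)**2) = 49328 - (442 - 1*(-12)**2) = 49328 - (442 - 1*144) = 49328 - (442 - 144) = 49328 - 1*298 = 49328 - 298 = 49030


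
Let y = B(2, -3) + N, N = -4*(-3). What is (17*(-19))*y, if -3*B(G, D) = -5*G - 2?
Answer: -5168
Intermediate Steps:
B(G, D) = ⅔ + 5*G/3 (B(G, D) = -(-5*G - 2)/3 = -(-2 - 5*G)/3 = ⅔ + 5*G/3)
N = 12
y = 16 (y = (⅔ + (5/3)*2) + 12 = (⅔ + 10/3) + 12 = 4 + 12 = 16)
(17*(-19))*y = (17*(-19))*16 = -323*16 = -5168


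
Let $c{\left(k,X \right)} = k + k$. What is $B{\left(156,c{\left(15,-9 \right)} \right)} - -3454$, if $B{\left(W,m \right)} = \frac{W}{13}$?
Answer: $3466$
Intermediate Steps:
$c{\left(k,X \right)} = 2 k$
$B{\left(W,m \right)} = \frac{W}{13}$ ($B{\left(W,m \right)} = W \frac{1}{13} = \frac{W}{13}$)
$B{\left(156,c{\left(15,-9 \right)} \right)} - -3454 = \frac{1}{13} \cdot 156 - -3454 = 12 + 3454 = 3466$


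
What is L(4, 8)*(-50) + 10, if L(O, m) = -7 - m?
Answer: 760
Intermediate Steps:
L(4, 8)*(-50) + 10 = (-7 - 1*8)*(-50) + 10 = (-7 - 8)*(-50) + 10 = -15*(-50) + 10 = 750 + 10 = 760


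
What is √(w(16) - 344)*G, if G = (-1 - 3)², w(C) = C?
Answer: 32*I*√82 ≈ 289.77*I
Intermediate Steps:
G = 16 (G = (-4)² = 16)
√(w(16) - 344)*G = √(16 - 344)*16 = √(-328)*16 = (2*I*√82)*16 = 32*I*√82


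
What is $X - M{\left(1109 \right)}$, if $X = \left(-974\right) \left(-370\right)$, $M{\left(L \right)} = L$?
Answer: $359271$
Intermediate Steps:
$X = 360380$
$X - M{\left(1109 \right)} = 360380 - 1109 = 359271$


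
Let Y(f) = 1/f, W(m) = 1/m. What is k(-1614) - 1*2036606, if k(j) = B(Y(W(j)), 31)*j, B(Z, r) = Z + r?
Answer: 518356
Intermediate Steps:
k(j) = j*(31 + j) (k(j) = (1/(1/j) + 31)*j = (j + 31)*j = (31 + j)*j = j*(31 + j))
k(-1614) - 1*2036606 = -1614*(31 - 1614) - 1*2036606 = -1614*(-1583) - 2036606 = 2554962 - 2036606 = 518356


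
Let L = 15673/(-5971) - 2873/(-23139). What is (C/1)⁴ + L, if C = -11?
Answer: 288928360895/19737567 ≈ 14639.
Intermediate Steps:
L = -49357552/19737567 (L = 15673*(-1/5971) - 2873*(-1/23139) = -2239/853 + 2873/23139 = -49357552/19737567 ≈ -2.5007)
(C/1)⁴ + L = (-11/1)⁴ - 49357552/19737567 = (-11*1)⁴ - 49357552/19737567 = (-11)⁴ - 49357552/19737567 = 14641 - 49357552/19737567 = 288928360895/19737567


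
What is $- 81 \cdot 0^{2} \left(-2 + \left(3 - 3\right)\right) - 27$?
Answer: $-27$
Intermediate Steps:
$- 81 \cdot 0^{2} \left(-2 + \left(3 - 3\right)\right) - 27 = - 81 \cdot 0 \left(-2 + 0\right) - 27 = - 81 \cdot 0 \left(-2\right) - 27 = \left(-81\right) 0 - 27 = 0 - 27 = -27$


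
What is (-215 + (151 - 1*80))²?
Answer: 20736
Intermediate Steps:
(-215 + (151 - 1*80))² = (-215 + (151 - 80))² = (-215 + 71)² = (-144)² = 20736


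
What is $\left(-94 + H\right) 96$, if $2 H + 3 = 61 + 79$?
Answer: $-2448$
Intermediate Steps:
$H = \frac{137}{2}$ ($H = - \frac{3}{2} + \frac{61 + 79}{2} = - \frac{3}{2} + \frac{1}{2} \cdot 140 = - \frac{3}{2} + 70 = \frac{137}{2} \approx 68.5$)
$\left(-94 + H\right) 96 = \left(-94 + \frac{137}{2}\right) 96 = \left(- \frac{51}{2}\right) 96 = -2448$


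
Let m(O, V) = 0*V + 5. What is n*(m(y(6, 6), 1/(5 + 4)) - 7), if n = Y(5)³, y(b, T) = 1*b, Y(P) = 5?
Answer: -250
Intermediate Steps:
y(b, T) = b
m(O, V) = 5 (m(O, V) = 0 + 5 = 5)
n = 125 (n = 5³ = 125)
n*(m(y(6, 6), 1/(5 + 4)) - 7) = 125*(5 - 7) = 125*(-2) = -250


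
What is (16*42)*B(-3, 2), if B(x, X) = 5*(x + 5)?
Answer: 6720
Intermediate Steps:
B(x, X) = 25 + 5*x (B(x, X) = 5*(5 + x) = 25 + 5*x)
(16*42)*B(-3, 2) = (16*42)*(25 + 5*(-3)) = 672*(25 - 15) = 672*10 = 6720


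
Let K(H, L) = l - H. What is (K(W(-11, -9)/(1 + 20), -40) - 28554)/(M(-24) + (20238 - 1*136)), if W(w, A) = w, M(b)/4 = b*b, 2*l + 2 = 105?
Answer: -1197083/941052 ≈ -1.2721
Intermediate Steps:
l = 103/2 (l = -1 + (½)*105 = -1 + 105/2 = 103/2 ≈ 51.500)
M(b) = 4*b² (M(b) = 4*(b*b) = 4*b²)
K(H, L) = 103/2 - H
(K(W(-11, -9)/(1 + 20), -40) - 28554)/(M(-24) + (20238 - 1*136)) = ((103/2 - (-11)/(1 + 20)) - 28554)/(4*(-24)² + (20238 - 1*136)) = ((103/2 - (-11)/21) - 28554)/(4*576 + (20238 - 136)) = ((103/2 - (-11)/21) - 28554)/(2304 + 20102) = ((103/2 - 1*(-11/21)) - 28554)/22406 = ((103/2 + 11/21) - 28554)*(1/22406) = (2185/42 - 28554)*(1/22406) = -1197083/42*1/22406 = -1197083/941052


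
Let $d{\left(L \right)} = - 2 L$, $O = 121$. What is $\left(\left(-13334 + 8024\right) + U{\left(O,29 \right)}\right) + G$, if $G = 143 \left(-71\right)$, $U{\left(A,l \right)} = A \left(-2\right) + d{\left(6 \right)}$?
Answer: $-15717$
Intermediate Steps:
$U{\left(A,l \right)} = -12 - 2 A$ ($U{\left(A,l \right)} = A \left(-2\right) - 12 = - 2 A - 12 = -12 - 2 A$)
$G = -10153$
$\left(\left(-13334 + 8024\right) + U{\left(O,29 \right)}\right) + G = \left(\left(-13334 + 8024\right) - 254\right) - 10153 = \left(-5310 - 254\right) - 10153 = -5564 - 10153 = -15717$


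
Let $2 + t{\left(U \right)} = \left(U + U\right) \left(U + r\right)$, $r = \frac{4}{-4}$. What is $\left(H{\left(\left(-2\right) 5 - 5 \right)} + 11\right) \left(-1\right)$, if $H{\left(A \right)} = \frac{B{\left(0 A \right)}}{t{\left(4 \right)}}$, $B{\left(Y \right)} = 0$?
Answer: $-11$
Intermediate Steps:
$r = -1$ ($r = 4 \left(- \frac{1}{4}\right) = -1$)
$t{\left(U \right)} = -2 + 2 U \left(-1 + U\right)$ ($t{\left(U \right)} = -2 + \left(U + U\right) \left(U - 1\right) = -2 + 2 U \left(-1 + U\right)$)
$H{\left(A \right)} = 0$ ($H{\left(A \right)} = \frac{0}{-2 - 8 + 2 \cdot 4^{2}} = \frac{0}{-2 - 8 + 2 \cdot 16} = \frac{0}{-2 - 8 + 32} = \frac{0}{22} = 0 \cdot \frac{1}{22} = 0$)
$\left(H{\left(\left(-2\right) 5 - 5 \right)} + 11\right) \left(-1\right) = \left(0 + 11\right) \left(-1\right) = 11 \left(-1\right) = -11$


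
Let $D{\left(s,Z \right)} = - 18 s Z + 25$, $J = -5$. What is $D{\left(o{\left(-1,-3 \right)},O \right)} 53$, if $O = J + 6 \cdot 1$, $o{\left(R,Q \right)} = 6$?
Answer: $-4399$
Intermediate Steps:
$O = 1$ ($O = -5 + 6 \cdot 1 = -5 + 6 = 1$)
$D{\left(s,Z \right)} = 25 - 18 Z s$ ($D{\left(s,Z \right)} = - 18 Z s + 25 = 25 - 18 Z s$)
$D{\left(o{\left(-1,-3 \right)},O \right)} 53 = \left(25 - 18 \cdot 6\right) 53 = \left(25 - 108\right) 53 = \left(-83\right) 53 = -4399$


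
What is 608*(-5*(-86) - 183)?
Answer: 150176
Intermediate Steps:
608*(-5*(-86) - 183) = 608*(430 - 183) = 608*247 = 150176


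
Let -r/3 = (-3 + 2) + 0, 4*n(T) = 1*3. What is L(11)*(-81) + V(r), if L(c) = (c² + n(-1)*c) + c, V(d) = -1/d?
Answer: -136327/12 ≈ -11361.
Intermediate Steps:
n(T) = ¾ (n(T) = (1*3)/4 = (¼)*3 = ¾)
r = 3 (r = -3*((-3 + 2) + 0) = -3*(-1 + 0) = -3*(-1) = 3)
L(c) = c² + 7*c/4 (L(c) = (c² + 3*c/4) + c = c² + 7*c/4)
L(11)*(-81) + V(r) = ((¼)*11*(7 + 4*11))*(-81) - 1/3 = ((¼)*11*(7 + 44))*(-81) - 1*⅓ = ((¼)*11*51)*(-81) - ⅓ = (561/4)*(-81) - ⅓ = -45441/4 - ⅓ = -136327/12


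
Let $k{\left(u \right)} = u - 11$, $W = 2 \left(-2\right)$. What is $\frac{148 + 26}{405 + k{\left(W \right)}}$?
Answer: $\frac{29}{65} \approx 0.44615$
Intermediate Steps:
$W = -4$
$k{\left(u \right)} = -11 + u$ ($k{\left(u \right)} = u - 11 = -11 + u$)
$\frac{148 + 26}{405 + k{\left(W \right)}} = \frac{148 + 26}{405 - 15} = \frac{174}{405 - 15} = \frac{174}{390} = 174 \cdot \frac{1}{390} = \frac{29}{65}$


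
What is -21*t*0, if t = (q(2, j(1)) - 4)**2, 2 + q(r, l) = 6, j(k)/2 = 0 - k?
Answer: 0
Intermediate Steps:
j(k) = -2*k (j(k) = 2*(0 - k) = 2*(-k) = -2*k)
q(r, l) = 4 (q(r, l) = -2 + 6 = 4)
t = 0 (t = (4 - 4)**2 = 0**2 = 0)
-21*t*0 = -21*0*0 = 0*0 = 0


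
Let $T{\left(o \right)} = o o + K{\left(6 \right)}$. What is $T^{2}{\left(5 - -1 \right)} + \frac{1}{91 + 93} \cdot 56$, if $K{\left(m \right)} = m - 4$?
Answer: $\frac{33219}{23} \approx 1444.3$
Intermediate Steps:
$K{\left(m \right)} = -4 + m$ ($K{\left(m \right)} = m - 4 = -4 + m$)
$T{\left(o \right)} = 2 + o^{2}$ ($T{\left(o \right)} = o o + \left(-4 + 6\right) = o^{2} + 2 = 2 + o^{2}$)
$T^{2}{\left(5 - -1 \right)} + \frac{1}{91 + 93} \cdot 56 = \left(2 + \left(5 - -1\right)^{2}\right)^{2} + \frac{1}{91 + 93} \cdot 56 = \left(2 + \left(5 + 1\right)^{2}\right)^{2} + \frac{1}{184} \cdot 56 = \left(2 + 6^{2}\right)^{2} + \frac{1}{184} \cdot 56 = \left(2 + 36\right)^{2} + \frac{7}{23} = 38^{2} + \frac{7}{23} = 1444 + \frac{7}{23} = \frac{33219}{23}$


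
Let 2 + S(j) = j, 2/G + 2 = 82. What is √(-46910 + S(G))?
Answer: I*√18764790/20 ≈ 216.59*I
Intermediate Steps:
G = 1/40 (G = 2/(-2 + 82) = 2/80 = 2*(1/80) = 1/40 ≈ 0.025000)
S(j) = -2 + j
√(-46910 + S(G)) = √(-46910 + (-2 + 1/40)) = √(-46910 - 79/40) = √(-1876479/40) = I*√18764790/20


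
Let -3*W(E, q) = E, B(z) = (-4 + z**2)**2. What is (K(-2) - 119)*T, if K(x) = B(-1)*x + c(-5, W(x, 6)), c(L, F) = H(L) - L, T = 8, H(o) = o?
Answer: -1096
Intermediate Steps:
W(E, q) = -E/3
c(L, F) = 0 (c(L, F) = L - L = 0)
K(x) = 9*x (K(x) = (-4 + (-1)**2)**2*x + 0 = (-4 + 1)**2*x + 0 = (-3)**2*x + 0 = 9*x + 0 = 9*x)
(K(-2) - 119)*T = (9*(-2) - 119)*8 = (-18 - 119)*8 = -137*8 = -1096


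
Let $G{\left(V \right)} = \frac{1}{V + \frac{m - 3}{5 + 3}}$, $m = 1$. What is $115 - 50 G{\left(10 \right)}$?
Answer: $\frac{4285}{39} \approx 109.87$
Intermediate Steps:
$G{\left(V \right)} = \frac{1}{- \frac{1}{4} + V}$ ($G{\left(V \right)} = \frac{1}{V + \frac{1 - 3}{5 + 3}} = \frac{1}{V - \frac{2}{8}} = \frac{1}{V - \frac{1}{4}} = \frac{1}{- \frac{1}{4} + V}$)
$115 - 50 G{\left(10 \right)} = 115 - 50 \frac{4}{-1 + 4 \cdot 10} = 115 - 50 \frac{4}{-1 + 40} = 115 - 50 \cdot \frac{4}{39} = 115 - 50 \cdot 4 \cdot \frac{1}{39} = 115 - \frac{200}{39} = \frac{4285}{39}$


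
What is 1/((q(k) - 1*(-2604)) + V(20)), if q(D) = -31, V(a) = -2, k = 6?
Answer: 1/2571 ≈ 0.00038895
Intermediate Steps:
1/((q(k) - 1*(-2604)) + V(20)) = 1/((-31 - 1*(-2604)) - 2) = 1/((-31 + 2604) - 2) = 1/(2573 - 2) = 1/2571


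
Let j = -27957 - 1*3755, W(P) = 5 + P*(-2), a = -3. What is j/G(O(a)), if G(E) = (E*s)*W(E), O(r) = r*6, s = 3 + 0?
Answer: 15856/1107 ≈ 14.323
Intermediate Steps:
W(P) = 5 - 2*P
s = 3
O(r) = 6*r
j = -31712 (j = -27957 - 3755 = -31712)
G(E) = 3*E*(5 - 2*E) (G(E) = (E*3)*(5 - 2*E) = (3*E)*(5 - 2*E) = 3*E*(5 - 2*E))
j/G(O(a)) = -31712*(-1/(54*(5 - 12*(-3)))) = -31712*(-1/(54*(5 - 2*(-18)))) = -31712*(-1/(54*(5 + 36))) = -31712/(3*(-18)*41) = -31712/(-2214) = -31712*(-1/2214) = 15856/1107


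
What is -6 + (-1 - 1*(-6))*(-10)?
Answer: -56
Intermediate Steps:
-6 + (-1 - 1*(-6))*(-10) = -6 + (-1 + 6)*(-10) = -6 + 5*(-10) = -6 - 50 = -56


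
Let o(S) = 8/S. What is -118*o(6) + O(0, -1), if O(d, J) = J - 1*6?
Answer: -493/3 ≈ -164.33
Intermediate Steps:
O(d, J) = -6 + J (O(d, J) = J - 6 = -6 + J)
-118*o(6) + O(0, -1) = -944/6 + (-6 - 1) = -944/6 - 7 = -118*4/3 - 7 = -472/3 - 7 = -493/3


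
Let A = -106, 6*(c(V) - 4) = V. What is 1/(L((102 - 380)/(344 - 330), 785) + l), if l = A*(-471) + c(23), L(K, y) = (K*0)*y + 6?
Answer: 6/299639 ≈ 2.0024e-5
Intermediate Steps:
c(V) = 4 + V/6
L(K, y) = 6 (L(K, y) = 0*y + 6 = 0 + 6 = 6)
l = 299603/6 (l = -106*(-471) + (4 + (⅙)*23) = 49926 + (4 + 23/6) = 49926 + 47/6 = 299603/6 ≈ 49934.)
1/(L((102 - 380)/(344 - 330), 785) + l) = 1/(6 + 299603/6) = 1/(299639/6) = 6/299639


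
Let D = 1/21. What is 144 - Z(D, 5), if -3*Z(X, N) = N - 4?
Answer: 433/3 ≈ 144.33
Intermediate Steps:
D = 1/21 ≈ 0.047619
Z(X, N) = 4/3 - N/3 (Z(X, N) = -(N - 4)/3 = -(-4 + N)/3 = 4/3 - N/3)
144 - Z(D, 5) = 144 - (4/3 - 1/3*5) = 144 - (4/3 - 5/3) = 144 - 1*(-1/3) = 144 + 1/3 = 433/3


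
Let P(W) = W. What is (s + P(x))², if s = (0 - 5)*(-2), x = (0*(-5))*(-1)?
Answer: 100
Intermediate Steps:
x = 0 (x = 0*(-1) = 0)
s = 10 (s = -5*(-2) = 10)
(s + P(x))² = (10 + 0)² = 10² = 100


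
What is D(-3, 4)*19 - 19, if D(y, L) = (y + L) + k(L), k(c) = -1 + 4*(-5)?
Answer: -399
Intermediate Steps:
k(c) = -21 (k(c) = -1 - 20 = -21)
D(y, L) = -21 + L + y (D(y, L) = (y + L) - 21 = (L + y) - 21 = -21 + L + y)
D(-3, 4)*19 - 19 = (-21 + 4 - 3)*19 - 19 = -20*19 - 19 = -380 - 19 = -399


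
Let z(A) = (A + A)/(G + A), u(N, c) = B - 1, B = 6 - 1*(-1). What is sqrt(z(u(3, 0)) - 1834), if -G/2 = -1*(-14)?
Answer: 2*I*sqrt(55495)/11 ≈ 42.832*I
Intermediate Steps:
B = 7 (B = 6 + 1 = 7)
G = -28 (G = -(-2)*(-14) = -2*14 = -28)
u(N, c) = 6 (u(N, c) = 7 - 1 = 6)
z(A) = 2*A/(-28 + A) (z(A) = (A + A)/(-28 + A) = (2*A)/(-28 + A) = 2*A/(-28 + A))
sqrt(z(u(3, 0)) - 1834) = sqrt(2*6/(-28 + 6) - 1834) = sqrt(2*6/(-22) - 1834) = sqrt(2*6*(-1/22) - 1834) = sqrt(-6/11 - 1834) = sqrt(-20180/11) = 2*I*sqrt(55495)/11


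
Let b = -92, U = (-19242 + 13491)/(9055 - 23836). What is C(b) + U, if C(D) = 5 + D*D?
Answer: 41728680/4927 ≈ 8469.4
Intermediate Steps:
U = 1917/4927 (U = -5751/(-14781) = -5751*(-1/14781) = 1917/4927 ≈ 0.38908)
C(D) = 5 + D**2
C(b) + U = (5 + (-92)**2) + 1917/4927 = (5 + 8464) + 1917/4927 = 8469 + 1917/4927 = 41728680/4927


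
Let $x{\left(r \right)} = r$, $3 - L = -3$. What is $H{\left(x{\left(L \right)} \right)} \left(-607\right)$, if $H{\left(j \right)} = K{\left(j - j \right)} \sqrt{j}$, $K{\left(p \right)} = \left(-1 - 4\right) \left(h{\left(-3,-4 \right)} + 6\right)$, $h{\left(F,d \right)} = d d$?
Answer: $66770 \sqrt{6} \approx 1.6355 \cdot 10^{5}$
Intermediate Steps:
$L = 6$ ($L = 3 - -3 = 3 + 3 = 6$)
$h{\left(F,d \right)} = d^{2}$
$K{\left(p \right)} = -110$ ($K{\left(p \right)} = \left(-1 - 4\right) \left(\left(-4\right)^{2} + 6\right) = - 5 \left(16 + 6\right) = \left(-5\right) 22 = -110$)
$H{\left(j \right)} = - 110 \sqrt{j}$
$H{\left(x{\left(L \right)} \right)} \left(-607\right) = - 110 \sqrt{6} \left(-607\right) = 66770 \sqrt{6}$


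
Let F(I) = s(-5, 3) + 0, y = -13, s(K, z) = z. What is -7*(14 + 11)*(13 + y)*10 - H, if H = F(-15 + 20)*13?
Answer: -39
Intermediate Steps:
F(I) = 3 (F(I) = 3 + 0 = 3)
H = 39 (H = 3*13 = 39)
-7*(14 + 11)*(13 + y)*10 - H = -7*(14 + 11)*(13 - 13)*10 - 1*39 = -175*0*10 - 39 = -7*0*10 - 39 = 0*10 - 39 = 0 - 39 = -39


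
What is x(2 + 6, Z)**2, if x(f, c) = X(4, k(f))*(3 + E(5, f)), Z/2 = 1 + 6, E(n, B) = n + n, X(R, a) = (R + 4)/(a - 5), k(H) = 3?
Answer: 2704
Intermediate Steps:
X(R, a) = (4 + R)/(-5 + a)
E(n, B) = 2*n
Z = 14 (Z = 2*(1 + 6) = 2*7 = 14)
x(f, c) = -52 (x(f, c) = ((4 + 4)/(-5 + 3))*(3 + 2*5) = (8/(-2))*(3 + 10) = -1/2*8*13 = -4*13 = -52)
x(2 + 6, Z)**2 = (-52)**2 = 2704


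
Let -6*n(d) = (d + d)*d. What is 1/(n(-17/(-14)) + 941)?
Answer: 588/553019 ≈ 0.0010633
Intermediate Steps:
n(d) = -d**2/3 (n(d) = -(d + d)*d/6 = -2*d*d/6 = -d**2/3)
1/(n(-17/(-14)) + 941) = 1/(-(-17/(-14))**2/3 + 941) = 1/(-(-17*(-1/14))**2/3 + 941) = 1/(-(17/14)**2/3 + 941) = 1/(-1/3*289/196 + 941) = 1/(-289/588 + 941) = 1/(553019/588) = 588/553019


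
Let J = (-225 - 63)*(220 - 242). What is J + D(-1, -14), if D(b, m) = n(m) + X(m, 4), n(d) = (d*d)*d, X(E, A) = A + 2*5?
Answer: 3606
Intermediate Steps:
X(E, A) = 10 + A (X(E, A) = A + 10 = 10 + A)
n(d) = d³ (n(d) = d²*d = d³)
D(b, m) = 14 + m³ (D(b, m) = m³ + (10 + 4) = m³ + 14 = 14 + m³)
J = 6336 (J = -288*(-22) = 6336)
J + D(-1, -14) = 6336 + (14 + (-14)³) = 6336 + (14 - 2744) = 6336 - 2730 = 3606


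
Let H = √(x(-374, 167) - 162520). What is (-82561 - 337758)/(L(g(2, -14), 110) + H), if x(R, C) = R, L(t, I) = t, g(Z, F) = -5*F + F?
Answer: -11768932/83015 + 420319*I*√162894/166030 ≈ -141.77 + 1021.8*I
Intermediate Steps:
g(Z, F) = -4*F
H = I*√162894 (H = √(-374 - 162520) = √(-162894) = I*√162894 ≈ 403.6*I)
(-82561 - 337758)/(L(g(2, -14), 110) + H) = (-82561 - 337758)/(-4*(-14) + I*√162894) = -420319/(56 + I*√162894)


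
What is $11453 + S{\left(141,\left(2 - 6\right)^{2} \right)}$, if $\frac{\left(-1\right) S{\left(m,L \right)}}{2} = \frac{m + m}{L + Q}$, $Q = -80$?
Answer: $\frac{183389}{16} \approx 11462.0$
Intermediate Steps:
$S{\left(m,L \right)} = - \frac{4 m}{-80 + L}$ ($S{\left(m,L \right)} = - 2 \frac{m + m}{L - 80} = - 2 \frac{2 m}{-80 + L} = - \frac{4 m}{-80 + L}$)
$11453 + S{\left(141,\left(2 - 6\right)^{2} \right)} = 11453 - \frac{564}{-80 + \left(2 - 6\right)^{2}} = 11453 - \frac{564}{-80 + \left(-4\right)^{2}} = 11453 - \frac{564}{-80 + 16} = 11453 - \frac{564}{-64} = 11453 - 564 \left(- \frac{1}{64}\right) = 11453 + \frac{141}{16} = \frac{183389}{16}$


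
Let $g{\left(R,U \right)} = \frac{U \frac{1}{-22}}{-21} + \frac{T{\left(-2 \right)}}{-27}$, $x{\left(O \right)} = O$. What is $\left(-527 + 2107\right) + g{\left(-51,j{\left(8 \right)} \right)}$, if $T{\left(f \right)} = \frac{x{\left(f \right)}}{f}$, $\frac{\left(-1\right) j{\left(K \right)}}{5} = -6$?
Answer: $\frac{3284878}{2079} \approx 1580.0$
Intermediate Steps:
$j{\left(K \right)} = 30$ ($j{\left(K \right)} = \left(-5\right) \left(-6\right) = 30$)
$T{\left(f \right)} = 1$ ($T{\left(f \right)} = \frac{f}{f} = 1$)
$g{\left(R,U \right)} = - \frac{1}{27} + \frac{U}{462}$ ($g{\left(R,U \right)} = \frac{U \frac{1}{-22}}{-21} + 1 \frac{1}{-27} = U \left(- \frac{1}{22}\right) \left(- \frac{1}{21}\right) + 1 \left(- \frac{1}{27}\right) = - \frac{U}{22} \left(- \frac{1}{21}\right) - \frac{1}{27} = \frac{U}{462} - \frac{1}{27} = - \frac{1}{27} + \frac{U}{462}$)
$\left(-527 + 2107\right) + g{\left(-51,j{\left(8 \right)} \right)} = \left(-527 + 2107\right) + \left(- \frac{1}{27} + \frac{1}{462} \cdot 30\right) = 1580 + \left(- \frac{1}{27} + \frac{5}{77}\right) = 1580 + \frac{58}{2079} = \frac{3284878}{2079}$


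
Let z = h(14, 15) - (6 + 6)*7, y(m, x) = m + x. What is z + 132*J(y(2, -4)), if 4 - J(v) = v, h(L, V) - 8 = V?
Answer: 731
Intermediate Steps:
h(L, V) = 8 + V
J(v) = 4 - v
z = -61 (z = (8 + 15) - (6 + 6)*7 = 23 - 12*7 = 23 - 1*84 = 23 - 84 = -61)
z + 132*J(y(2, -4)) = -61 + 132*(4 - (2 - 4)) = -61 + 132*(4 - 1*(-2)) = -61 + 132*(4 + 2) = -61 + 132*6 = -61 + 792 = 731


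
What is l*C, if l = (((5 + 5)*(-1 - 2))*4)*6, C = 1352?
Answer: -973440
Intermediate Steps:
l = -720 (l = ((10*(-3))*4)*6 = -30*4*6 = -120*6 = -720)
l*C = -720*1352 = -973440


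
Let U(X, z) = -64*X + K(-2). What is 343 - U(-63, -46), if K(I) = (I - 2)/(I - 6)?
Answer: -7379/2 ≈ -3689.5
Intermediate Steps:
K(I) = (-2 + I)/(-6 + I)
U(X, z) = ½ - 64*X (U(X, z) = -64*X + (-2 - 2)/(-6 - 2) = -64*X - 4/(-8) = -64*X - ⅛*(-4) = -64*X + ½ = ½ - 64*X)
343 - U(-63, -46) = 343 - (½ - 64*(-63)) = 343 - (½ + 4032) = 343 - 1*8065/2 = 343 - 8065/2 = -7379/2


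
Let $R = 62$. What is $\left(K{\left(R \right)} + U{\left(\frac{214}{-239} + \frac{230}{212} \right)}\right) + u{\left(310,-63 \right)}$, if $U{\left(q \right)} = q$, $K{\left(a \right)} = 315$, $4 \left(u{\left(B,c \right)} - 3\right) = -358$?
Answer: $\frac{2896810}{12667} \approx 228.69$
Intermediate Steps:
$u{\left(B,c \right)} = - \frac{173}{2}$ ($u{\left(B,c \right)} = 3 + \frac{1}{4} \left(-358\right) = 3 - \frac{179}{2} = - \frac{173}{2}$)
$\left(K{\left(R \right)} + U{\left(\frac{214}{-239} + \frac{230}{212} \right)}\right) + u{\left(310,-63 \right)} = \left(315 + \left(\frac{214}{-239} + \frac{230}{212}\right)\right) - \frac{173}{2} = \left(315 + \left(214 \left(- \frac{1}{239}\right) + 230 \cdot \frac{1}{212}\right)\right) - \frac{173}{2} = \left(315 + \left(- \frac{214}{239} + \frac{115}{106}\right)\right) - \frac{173}{2} = \left(315 + \frac{4801}{25334}\right) - \frac{173}{2} = \frac{7985011}{25334} - \frac{173}{2} = \frac{2896810}{12667}$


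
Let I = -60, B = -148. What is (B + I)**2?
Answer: 43264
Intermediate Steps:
(B + I)**2 = (-148 - 60)**2 = (-208)**2 = 43264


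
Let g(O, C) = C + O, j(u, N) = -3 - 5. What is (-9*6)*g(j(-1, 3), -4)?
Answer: 648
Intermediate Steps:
j(u, N) = -8
(-9*6)*g(j(-1, 3), -4) = (-9*6)*(-4 - 8) = -54*(-12) = 648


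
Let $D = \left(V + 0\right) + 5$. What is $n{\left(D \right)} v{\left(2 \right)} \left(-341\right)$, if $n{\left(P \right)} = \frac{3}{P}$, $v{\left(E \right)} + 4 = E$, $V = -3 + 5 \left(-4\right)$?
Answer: $- \frac{341}{3} \approx -113.67$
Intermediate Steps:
$V = -23$ ($V = -3 - 20 = -23$)
$v{\left(E \right)} = -4 + E$
$D = -18$ ($D = \left(-23 + 0\right) + 5 = -23 + 5 = -18$)
$n{\left(D \right)} v{\left(2 \right)} \left(-341\right) = \frac{3}{-18} \left(-4 + 2\right) \left(-341\right) = 3 \left(- \frac{1}{18}\right) \left(\left(-2\right) \left(-341\right)\right) = \left(- \frac{1}{6}\right) 682 = - \frac{341}{3}$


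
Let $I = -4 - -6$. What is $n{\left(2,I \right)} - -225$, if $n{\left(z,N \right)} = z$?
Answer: $227$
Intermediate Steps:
$I = 2$ ($I = -4 + 6 = 2$)
$n{\left(2,I \right)} - -225 = 2 - -225 = 2 + 225 = 227$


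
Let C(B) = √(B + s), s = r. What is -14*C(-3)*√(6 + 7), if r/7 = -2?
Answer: -14*I*√221 ≈ -208.13*I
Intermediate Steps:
r = -14 (r = 7*(-2) = -14)
s = -14
C(B) = √(-14 + B) (C(B) = √(B - 14) = √(-14 + B))
-14*C(-3)*√(6 + 7) = -14*√(-14 - 3)*√(6 + 7) = -14*√(-17)*√13 = -14*I*√17*√13 = -14*I*√221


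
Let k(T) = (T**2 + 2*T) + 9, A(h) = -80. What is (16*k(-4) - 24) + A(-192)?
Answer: 168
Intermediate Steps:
k(T) = 9 + T**2 + 2*T
(16*k(-4) - 24) + A(-192) = (16*(9 + (-4)**2 + 2*(-4)) - 24) - 80 = (16*(9 + 16 - 8) - 24) - 80 = (16*17 - 24) - 80 = (272 - 24) - 80 = 248 - 80 = 168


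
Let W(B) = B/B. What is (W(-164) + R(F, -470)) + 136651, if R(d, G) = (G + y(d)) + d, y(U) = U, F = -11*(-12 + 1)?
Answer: 136424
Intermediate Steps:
F = 121 (F = -11*(-11) = 121)
R(d, G) = G + 2*d (R(d, G) = (G + d) + d = G + 2*d)
W(B) = 1
(W(-164) + R(F, -470)) + 136651 = (1 + (-470 + 2*121)) + 136651 = (1 + (-470 + 242)) + 136651 = (1 - 228) + 136651 = -227 + 136651 = 136424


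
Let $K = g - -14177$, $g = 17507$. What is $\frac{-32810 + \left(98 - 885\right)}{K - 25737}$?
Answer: $- \frac{33597}{5947} \approx -5.6494$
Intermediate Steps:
$K = 31684$ ($K = 17507 - -14177 = 17507 + 14177 = 31684$)
$\frac{-32810 + \left(98 - 885\right)}{K - 25737} = \frac{-32810 + \left(98 - 885\right)}{31684 - 25737} = \frac{-32810 + \left(98 - 885\right)}{5947} = \left(-32810 - 787\right) \frac{1}{5947} = \left(-33597\right) \frac{1}{5947} = - \frac{33597}{5947}$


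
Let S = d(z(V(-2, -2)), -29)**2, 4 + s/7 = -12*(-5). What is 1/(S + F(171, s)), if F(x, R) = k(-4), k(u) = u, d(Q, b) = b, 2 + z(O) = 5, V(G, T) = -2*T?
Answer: 1/837 ≈ 0.0011947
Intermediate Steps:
z(O) = 3 (z(O) = -2 + 5 = 3)
s = 392 (s = -28 + 7*(-12*(-5)) = -28 + 7*60 = -28 + 420 = 392)
F(x, R) = -4
S = 841 (S = (-29)**2 = 841)
1/(S + F(171, s)) = 1/(841 - 4) = 1/837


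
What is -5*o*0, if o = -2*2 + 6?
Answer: 0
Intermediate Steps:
o = 2 (o = -4 + 6 = 2)
-5*o*0 = -5*2*0 = -10*0 = 0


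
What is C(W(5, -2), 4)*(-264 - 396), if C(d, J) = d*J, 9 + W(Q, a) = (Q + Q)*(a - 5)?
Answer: 208560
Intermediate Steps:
W(Q, a) = -9 + 2*Q*(-5 + a) (W(Q, a) = -9 + (Q + Q)*(a - 5) = -9 + (2*Q)*(-5 + a) = -9 + 2*Q*(-5 + a))
C(d, J) = J*d
C(W(5, -2), 4)*(-264 - 396) = (4*(-9 - 10*5 + 2*5*(-2)))*(-264 - 396) = (4*(-9 - 50 - 20))*(-660) = (4*(-79))*(-660) = -316*(-660) = 208560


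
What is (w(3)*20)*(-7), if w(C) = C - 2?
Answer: -140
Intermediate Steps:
w(C) = -2 + C
(w(3)*20)*(-7) = ((-2 + 3)*20)*(-7) = (1*20)*(-7) = 20*(-7) = -140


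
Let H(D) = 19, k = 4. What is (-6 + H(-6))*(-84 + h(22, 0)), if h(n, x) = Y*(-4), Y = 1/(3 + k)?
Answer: -7696/7 ≈ -1099.4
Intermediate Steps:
Y = ⅐ (Y = 1/(3 + 4) = 1/7 = ⅐ ≈ 0.14286)
h(n, x) = -4/7 (h(n, x) = (⅐)*(-4) = -4/7)
(-6 + H(-6))*(-84 + h(22, 0)) = (-6 + 19)*(-84 - 4/7) = 13*(-592/7) = -7696/7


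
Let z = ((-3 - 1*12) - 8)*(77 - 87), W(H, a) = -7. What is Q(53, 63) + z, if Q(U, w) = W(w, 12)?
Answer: 223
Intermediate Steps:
Q(U, w) = -7
z = 230 (z = ((-3 - 12) - 8)*(-10) = (-15 - 8)*(-10) = -23*(-10) = 230)
Q(53, 63) + z = -7 + 230 = 223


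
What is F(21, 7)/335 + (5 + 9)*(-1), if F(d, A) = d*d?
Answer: -4249/335 ≈ -12.684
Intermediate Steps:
F(d, A) = d**2
F(21, 7)/335 + (5 + 9)*(-1) = 21**2/335 + (5 + 9)*(-1) = 441*(1/335) + 14*(-1) = 441/335 - 14 = -4249/335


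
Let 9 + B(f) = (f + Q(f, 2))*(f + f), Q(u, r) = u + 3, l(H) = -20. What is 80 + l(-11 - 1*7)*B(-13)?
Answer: -11700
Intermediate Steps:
Q(u, r) = 3 + u
B(f) = -9 + 2*f*(3 + 2*f) (B(f) = -9 + (f + (3 + f))*(f + f) = -9 + (3 + 2*f)*(2*f) = -9 + 2*f*(3 + 2*f))
80 + l(-11 - 1*7)*B(-13) = 80 - 20*(-9 + 4*(-13)² + 6*(-13)) = 80 - 20*(-9 + 4*169 - 78) = 80 - 20*(-9 + 676 - 78) = 80 - 20*589 = 80 - 11780 = -11700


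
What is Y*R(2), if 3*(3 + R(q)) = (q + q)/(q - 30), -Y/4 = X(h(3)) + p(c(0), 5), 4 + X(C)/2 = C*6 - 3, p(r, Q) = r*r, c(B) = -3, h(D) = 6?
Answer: 17152/21 ≈ 816.76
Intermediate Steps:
p(r, Q) = r**2
X(C) = -14 + 12*C (X(C) = -8 + 2*(C*6 - 3) = -8 + 2*(6*C - 3) = -8 + 2*(-3 + 6*C) = -8 + (-6 + 12*C) = -14 + 12*C)
Y = -268 (Y = -4*((-14 + 12*6) + (-3)**2) = -4*((-14 + 72) + 9) = -4*(58 + 9) = -4*67 = -268)
R(q) = -3 + 2*q/(3*(-30 + q)) (R(q) = -3 + ((q + q)/(q - 30))/3 = -3 + ((2*q)/(-30 + q))/3 = -3 + (2*q/(-30 + q))/3 = -3 + 2*q/(3*(-30 + q)))
Y*R(2) = -268*(270 - 7*2)/(3*(-30 + 2)) = -268*(270 - 14)/(3*(-28)) = -268*(-1)*256/(3*28) = -268*(-64/21) = 17152/21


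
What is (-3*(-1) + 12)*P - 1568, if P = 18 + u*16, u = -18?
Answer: -5618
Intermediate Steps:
P = -270 (P = 18 - 18*16 = 18 - 288 = -270)
(-3*(-1) + 12)*P - 1568 = (-3*(-1) + 12)*(-270) - 1568 = (3 + 12)*(-270) - 1568 = 15*(-270) - 1568 = -4050 - 1568 = -5618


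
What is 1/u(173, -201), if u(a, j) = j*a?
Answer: -1/34773 ≈ -2.8758e-5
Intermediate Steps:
u(a, j) = a*j
1/u(173, -201) = 1/(173*(-201)) = 1/(-34773) = -1/34773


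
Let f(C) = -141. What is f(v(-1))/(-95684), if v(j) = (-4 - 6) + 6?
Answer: 141/95684 ≈ 0.0014736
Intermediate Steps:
v(j) = -4 (v(j) = -10 + 6 = -4)
f(v(-1))/(-95684) = -141/(-95684) = -141*(-1/95684) = 141/95684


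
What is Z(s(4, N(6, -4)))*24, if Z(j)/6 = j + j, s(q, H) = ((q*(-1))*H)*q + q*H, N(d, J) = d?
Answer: -20736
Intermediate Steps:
s(q, H) = H*q - H*q² (s(q, H) = ((-q)*H)*q + H*q = (-H*q)*q + H*q = -H*q² + H*q = H*q - H*q²)
Z(j) = 12*j (Z(j) = 6*(j + j) = 6*(2*j) = 12*j)
Z(s(4, N(6, -4)))*24 = (12*(6*4*(1 - 1*4)))*24 = (12*(6*4*(1 - 4)))*24 = (12*(6*4*(-3)))*24 = (12*(-72))*24 = -864*24 = -20736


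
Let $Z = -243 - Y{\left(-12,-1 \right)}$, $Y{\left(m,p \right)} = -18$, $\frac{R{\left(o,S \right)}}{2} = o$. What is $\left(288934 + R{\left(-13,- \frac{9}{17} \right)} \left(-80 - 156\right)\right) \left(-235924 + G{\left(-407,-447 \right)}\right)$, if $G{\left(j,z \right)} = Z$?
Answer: $-69680485430$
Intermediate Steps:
$R{\left(o,S \right)} = 2 o$
$Z = -225$ ($Z = -243 - -18 = -243 + 18 = -225$)
$G{\left(j,z \right)} = -225$
$\left(288934 + R{\left(-13,- \frac{9}{17} \right)} \left(-80 - 156\right)\right) \left(-235924 + G{\left(-407,-447 \right)}\right) = \left(288934 + 2 \left(-13\right) \left(-80 - 156\right)\right) \left(-235924 - 225\right) = \left(288934 - -6136\right) \left(-236149\right) = \left(288934 + 6136\right) \left(-236149\right) = 295070 \left(-236149\right) = -69680485430$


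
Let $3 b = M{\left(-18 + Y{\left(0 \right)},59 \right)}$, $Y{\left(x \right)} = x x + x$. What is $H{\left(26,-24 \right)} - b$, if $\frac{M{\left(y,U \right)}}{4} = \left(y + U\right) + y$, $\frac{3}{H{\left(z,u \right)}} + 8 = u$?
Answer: $- \frac{2953}{96} \approx -30.76$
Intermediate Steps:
$H{\left(z,u \right)} = \frac{3}{-8 + u}$
$Y{\left(x \right)} = x + x^{2}$ ($Y{\left(x \right)} = x^{2} + x = x + x^{2}$)
$M{\left(y,U \right)} = 4 U + 8 y$ ($M{\left(y,U \right)} = 4 \left(\left(y + U\right) + y\right) = 4 \left(\left(U + y\right) + y\right) = 4 \left(U + 2 y\right) = 4 U + 8 y$)
$b = \frac{92}{3}$ ($b = \frac{4 \cdot 59 + 8 \left(-18 + 0 \left(1 + 0\right)\right)}{3} = \frac{236 + 8 \left(-18 + 0 \cdot 1\right)}{3} = \frac{236 + 8 \left(-18 + 0\right)}{3} = \frac{236 + 8 \left(-18\right)}{3} = \frac{236 - 144}{3} = \frac{1}{3} \cdot 92 = \frac{92}{3} \approx 30.667$)
$H{\left(26,-24 \right)} - b = \frac{3}{-8 - 24} - \frac{92}{3} = \frac{3}{-32} - \frac{92}{3} = 3 \left(- \frac{1}{32}\right) - \frac{92}{3} = - \frac{3}{32} - \frac{92}{3} = - \frac{2953}{96}$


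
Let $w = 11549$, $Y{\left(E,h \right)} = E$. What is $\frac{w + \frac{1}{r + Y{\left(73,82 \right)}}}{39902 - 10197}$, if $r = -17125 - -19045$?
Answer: $\frac{23017158}{59202065} \approx 0.38879$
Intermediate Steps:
$r = 1920$ ($r = -17125 + 19045 = 1920$)
$\frac{w + \frac{1}{r + Y{\left(73,82 \right)}}}{39902 - 10197} = \frac{11549 + \frac{1}{1920 + 73}}{39902 - 10197} = \frac{11549 + \frac{1}{1993}}{29705} = \left(11549 + \frac{1}{1993}\right) \frac{1}{29705} = \frac{23017158}{1993} \cdot \frac{1}{29705} = \frac{23017158}{59202065}$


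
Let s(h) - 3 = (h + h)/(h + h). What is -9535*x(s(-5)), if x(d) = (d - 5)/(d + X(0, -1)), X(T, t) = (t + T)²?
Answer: 1907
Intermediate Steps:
X(T, t) = (T + t)²
s(h) = 4 (s(h) = 3 + (h + h)/(h + h) = 3 + (2*h)/((2*h)) = 3 + (2*h)*(1/(2*h)) = 3 + 1 = 4)
x(d) = (-5 + d)/(1 + d) (x(d) = (d - 5)/(d + (0 - 1)²) = (-5 + d)/(d + (-1)²) = (-5 + d)/(d + 1) = (-5 + d)/(1 + d))
-9535*x(s(-5)) = -9535*(-5 + 4)/(1 + 4) = -9535*(-1)/5 = -1907*(-1) = -9535*(-⅕) = 1907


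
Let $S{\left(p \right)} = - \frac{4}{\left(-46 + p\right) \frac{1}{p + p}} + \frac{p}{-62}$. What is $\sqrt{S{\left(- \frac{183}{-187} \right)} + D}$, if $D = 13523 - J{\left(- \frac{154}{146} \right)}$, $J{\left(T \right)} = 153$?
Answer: $\frac{\sqrt{127386719634170591474}}{97609886} \approx 115.63$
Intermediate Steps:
$D = 13370$ ($D = 13523 - 153 = 13370$)
$S{\left(p \right)} = - \frac{p}{62} - \frac{8 p}{-46 + p}$ ($S{\left(p \right)} = - \frac{4}{\left(-46 + p\right) \frac{1}{2 p}} + p \left(- \frac{1}{62}\right) = - \frac{4}{\left(-46 + p\right) \frac{1}{2 p}} - \frac{p}{62} = - \frac{4}{\frac{1}{2} \frac{1}{p} \left(-46 + p\right)} - \frac{p}{62} = - 4 \frac{2 p}{-46 + p} - \frac{p}{62} = - \frac{8 p}{-46 + p} - \frac{p}{62} = - \frac{p}{62} - \frac{8 p}{-46 + p}$)
$\sqrt{S{\left(- \frac{183}{-187} \right)} + D} = \sqrt{- \frac{- \frac{183}{-187} \left(450 - \frac{183}{-187}\right)}{-2852 + 62 \left(- \frac{183}{-187}\right)} + 13370} = \sqrt{- \frac{\left(-183\right) \left(- \frac{1}{187}\right) \left(450 - - \frac{183}{187}\right)}{-2852 + 62 \left(\left(-183\right) \left(- \frac{1}{187}\right)\right)} + 13370} = \sqrt{\left(-1\right) \frac{183}{187} \frac{1}{-2852 + 62 \cdot \frac{183}{187}} \left(450 + \frac{183}{187}\right) + 13370} = \sqrt{\left(-1\right) \frac{183}{187} \frac{1}{-2852 + \frac{11346}{187}} \cdot \frac{84333}{187} + 13370} = \sqrt{\left(-1\right) \frac{183}{187} \frac{1}{- \frac{521978}{187}} \cdot \frac{84333}{187} + 13370} = \sqrt{\left(-1\right) \frac{183}{187} \left(- \frac{187}{521978}\right) \frac{84333}{187} + 13370} = \sqrt{\frac{15432939}{97609886} + 13370} = \sqrt{\frac{1305059608759}{97609886}} = \frac{\sqrt{127386719634170591474}}{97609886}$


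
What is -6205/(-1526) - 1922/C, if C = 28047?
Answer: 171098663/42799722 ≈ 3.9977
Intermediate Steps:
-6205/(-1526) - 1922/C = -6205/(-1526) - 1922/28047 = -6205*(-1/1526) - 1922*1/28047 = 6205/1526 - 1922/28047 = 171098663/42799722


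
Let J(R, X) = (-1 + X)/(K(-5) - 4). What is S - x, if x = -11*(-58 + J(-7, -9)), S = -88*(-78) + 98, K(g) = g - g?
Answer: 12703/2 ≈ 6351.5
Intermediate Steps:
K(g) = 0
J(R, X) = ¼ - X/4 (J(R, X) = (-1 + X)/(0 - 4) = (-1 + X)/(-4) = (-1 + X)*(-¼) = ¼ - X/4)
S = 6962 (S = 6864 + 98 = 6962)
x = 1221/2 (x = -11*(-58 + (¼ - ¼*(-9))) = -11*(-58 + (¼ + 9/4)) = -11*(-58 + 5/2) = -11*(-111/2) = 1221/2 ≈ 610.50)
S - x = 6962 - 1*1221/2 = 6962 - 1221/2 = 12703/2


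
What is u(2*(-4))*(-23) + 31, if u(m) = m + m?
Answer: 399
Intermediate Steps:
u(m) = 2*m
u(2*(-4))*(-23) + 31 = (2*(2*(-4)))*(-23) + 31 = (2*(-8))*(-23) + 31 = -16*(-23) + 31 = 368 + 31 = 399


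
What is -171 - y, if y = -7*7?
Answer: -122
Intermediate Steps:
y = -49
-171 - y = -171 - 1*(-49) = -171 + 49 = -122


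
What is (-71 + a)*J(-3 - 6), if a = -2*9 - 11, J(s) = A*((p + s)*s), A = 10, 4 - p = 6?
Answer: -99000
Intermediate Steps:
p = -2 (p = 4 - 1*6 = 4 - 6 = -2)
J(s) = 10*s*(-2 + s) (J(s) = 10*((-2 + s)*s) = 10*(s*(-2 + s)) = 10*s*(-2 + s))
a = -29 (a = -18 - 11 = -29)
(-71 + a)*J(-3 - 6) = (-71 - 29)*(10*(-3 - 6)*(-2 + (-3 - 6))) = -1000*(-9)*(-2 - 9) = -1000*(-9)*(-11) = -100*990 = -99000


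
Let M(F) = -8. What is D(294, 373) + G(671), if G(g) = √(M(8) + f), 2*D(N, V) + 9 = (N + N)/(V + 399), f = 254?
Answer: -795/193 + √246 ≈ 11.565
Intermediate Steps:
D(N, V) = -9/2 + N/(399 + V) (D(N, V) = -9/2 + ((N + N)/(V + 399))/2 = -9/2 + ((2*N)/(399 + V))/2 = -9/2 + (2*N/(399 + V))/2 = -9/2 + N/(399 + V))
G(g) = √246 (G(g) = √(-8 + 254) = √246)
D(294, 373) + G(671) = (-3591 - 9*373 + 2*294)/(2*(399 + 373)) + √246 = (½)*(-3591 - 3357 + 588)/772 + √246 = (½)*(1/772)*(-6360) + √246 = -795/193 + √246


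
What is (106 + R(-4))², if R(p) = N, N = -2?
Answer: 10816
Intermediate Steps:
R(p) = -2
(106 + R(-4))² = (106 - 2)² = 104² = 10816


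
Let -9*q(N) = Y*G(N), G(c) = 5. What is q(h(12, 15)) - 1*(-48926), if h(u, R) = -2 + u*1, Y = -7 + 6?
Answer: 440339/9 ≈ 48927.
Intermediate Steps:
Y = -1
h(u, R) = -2 + u
q(N) = 5/9 (q(N) = -(-1)*5/9 = -⅑*(-5) = 5/9)
q(h(12, 15)) - 1*(-48926) = 5/9 - 1*(-48926) = 5/9 + 48926 = 440339/9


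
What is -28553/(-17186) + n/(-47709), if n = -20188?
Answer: 1709186045/819926874 ≈ 2.0846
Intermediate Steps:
-28553/(-17186) + n/(-47709) = -28553/(-17186) - 20188/(-47709) = -28553*(-1/17186) - 20188*(-1/47709) = 28553/17186 + 20188/47709 = 1709186045/819926874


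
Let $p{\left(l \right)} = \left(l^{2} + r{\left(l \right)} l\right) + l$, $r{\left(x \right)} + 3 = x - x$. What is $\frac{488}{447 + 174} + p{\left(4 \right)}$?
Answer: $\frac{5456}{621} \approx 8.7858$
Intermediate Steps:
$r{\left(x \right)} = -3$ ($r{\left(x \right)} = -3 + \left(x - x\right) = -3 + 0 = -3$)
$p{\left(l \right)} = l^{2} - 2 l$ ($p{\left(l \right)} = \left(l^{2} - 3 l\right) + l = l^{2} - 2 l$)
$\frac{488}{447 + 174} + p{\left(4 \right)} = \frac{488}{447 + 174} + 4 \left(-2 + 4\right) = \frac{488}{621} + 4 \cdot 2 = 488 \cdot \frac{1}{621} + 8 = \frac{488}{621} + 8 = \frac{5456}{621}$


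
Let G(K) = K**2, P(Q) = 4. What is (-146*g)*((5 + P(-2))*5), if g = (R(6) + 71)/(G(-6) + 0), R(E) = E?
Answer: -28105/2 ≈ -14053.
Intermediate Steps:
g = 77/36 (g = (6 + 71)/((-6)**2 + 0) = 77/(36 + 0) = 77/36 ≈ 2.1389)
(-146*g)*((5 + P(-2))*5) = (-146*77/36)*((5 + 4)*5) = -5621*5/2 = -5621/18*45 = -28105/2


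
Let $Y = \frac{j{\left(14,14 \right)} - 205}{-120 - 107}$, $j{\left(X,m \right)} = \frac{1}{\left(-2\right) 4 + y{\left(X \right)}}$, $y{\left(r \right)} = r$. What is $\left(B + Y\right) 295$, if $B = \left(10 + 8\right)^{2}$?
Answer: $\frac{130542515}{1362} \approx 95846.0$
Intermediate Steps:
$B = 324$ ($B = 18^{2} = 324$)
$j{\left(X,m \right)} = \frac{1}{-8 + X}$ ($j{\left(X,m \right)} = \frac{1}{\left(-2\right) 4 + X} = \frac{1}{-8 + X}$)
$Y = \frac{1229}{1362}$ ($Y = \frac{\frac{1}{-8 + 14} - 205}{-120 - 107} = \frac{\frac{1}{6} - 205}{-227} = \left(\frac{1}{6} - 205\right) \left(- \frac{1}{227}\right) = \left(- \frac{1229}{6}\right) \left(- \frac{1}{227}\right) = \frac{1229}{1362} \approx 0.90235$)
$\left(B + Y\right) 295 = \left(324 + \frac{1229}{1362}\right) 295 = \frac{442517}{1362} \cdot 295 = \frac{130542515}{1362}$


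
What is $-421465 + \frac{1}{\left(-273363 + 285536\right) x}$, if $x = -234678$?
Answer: $- \frac{1204013940685711}{2856735294} \approx -4.2147 \cdot 10^{5}$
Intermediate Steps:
$-421465 + \frac{1}{\left(-273363 + 285536\right) x} = -421465 + \frac{1}{\left(-273363 + 285536\right) \left(-234678\right)} = -421465 + \frac{1}{12173} \left(- \frac{1}{234678}\right) = -421465 - \frac{1}{2856735294} = - \frac{1204013940685711}{2856735294}$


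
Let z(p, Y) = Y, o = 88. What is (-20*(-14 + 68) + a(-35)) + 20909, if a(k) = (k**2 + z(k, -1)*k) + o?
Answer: 21177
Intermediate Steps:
a(k) = 88 + k**2 - k (a(k) = (k**2 - k) + 88 = 88 + k**2 - k)
(-20*(-14 + 68) + a(-35)) + 20909 = (-20*(-14 + 68) + (88 + (-35)**2 - 1*(-35))) + 20909 = (-20*54 + (88 + 1225 + 35)) + 20909 = (-1080 + 1348) + 20909 = 268 + 20909 = 21177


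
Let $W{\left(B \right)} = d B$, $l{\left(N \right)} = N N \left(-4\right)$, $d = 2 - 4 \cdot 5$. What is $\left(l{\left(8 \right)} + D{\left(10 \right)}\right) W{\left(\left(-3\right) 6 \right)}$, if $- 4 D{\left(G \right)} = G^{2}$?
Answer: $-91044$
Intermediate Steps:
$d = -18$ ($d = 2 - 20 = -18$)
$l{\left(N \right)} = - 4 N^{2}$ ($l{\left(N \right)} = N^{2} \left(-4\right) = - 4 N^{2}$)
$W{\left(B \right)} = - 18 B$
$D{\left(G \right)} = - \frac{G^{2}}{4}$
$\left(l{\left(8 \right)} + D{\left(10 \right)}\right) W{\left(\left(-3\right) 6 \right)} = \left(- 4 \cdot 8^{2} - \frac{10^{2}}{4}\right) \left(- 18 \left(\left(-3\right) 6\right)\right) = \left(\left(-4\right) 64 - 25\right) \left(\left(-18\right) \left(-18\right)\right) = \left(-256 - 25\right) 324 = \left(-281\right) 324 = -91044$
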